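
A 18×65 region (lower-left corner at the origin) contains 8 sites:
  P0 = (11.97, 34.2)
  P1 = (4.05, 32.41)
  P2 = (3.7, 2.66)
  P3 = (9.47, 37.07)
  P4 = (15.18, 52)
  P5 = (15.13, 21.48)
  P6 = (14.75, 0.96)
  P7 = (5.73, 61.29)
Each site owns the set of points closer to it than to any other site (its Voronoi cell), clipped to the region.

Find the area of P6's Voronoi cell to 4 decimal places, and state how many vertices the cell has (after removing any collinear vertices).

1. box [0,18]×[0,65]: [(0, 0) (18, 0) (18, 65) (0, 65)]
2. ⊥bis P6·P0 via (13.36,17.58): [(0, 16.4626) (0, 0) (18, 0) (18, 17.9681)]  |A|=309.8764
3. ⊥bis P6·P1 via (9.4,16.685): [(11.5973, 17.4326) (0, 13.4869) (0, 0) (18, 0) (18, 17.9681)]  |A|=292.6211
4. ⊥bis P6·P2 via (9.225,1.81): [(11.6289, 17.4352) (8.9465, 0) (18, 0) (18, 17.9681)]  |A|=136.1629
5. ⊥bis P6·P3 via (12.11,19.015): [(11.6289, 17.4352) (8.9465, 0) (18, 0) (18, 17.9681)]  |A|=136.1629
6. ⊥bis P6·P4 via (14.965,26.48): [(11.6289, 17.4352) (8.9465, 0) (18, 0) (18, 17.9681)]  |A|=136.1629
7. ⊥bis P6·P5 via (14.94,11.22): [(10.6848, 11.2988) (8.9465, 0) (18, 0) (18, 11.1633)]  |A|=91.9775
8. ⊥bis P6·P7 via (10.24,31.125): [(10.6848, 11.2988) (8.9465, 0) (18, 0) (18, 11.1633)]  |A|=91.9775
9. canonical 4-gon: [(10.6848, 11.2988) (8.9465, 0) (18, 0) (18, 11.1633)]
10. shoelace: 91.9775

Area of P6's cell: 91.9775 (4 vertices)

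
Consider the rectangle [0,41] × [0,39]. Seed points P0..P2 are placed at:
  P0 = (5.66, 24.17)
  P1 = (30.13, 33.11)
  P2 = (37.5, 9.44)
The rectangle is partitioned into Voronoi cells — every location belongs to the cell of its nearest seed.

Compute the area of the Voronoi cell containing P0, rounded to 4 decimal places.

1. box [0,41]×[0,39]: [(0, 0) (41, 0) (41, 39) (0, 39)]
2. ⊥bis P0·P1 via (17.895,28.64): [(0, 0) (28.3585, 0) (14.11, 39) (0, 39)]  |A|=828.136
3. ⊥bis P0·P2 via (21.58,16.805): [(0, 0) (13.8056, 0) (21.937, 17.5766) (14.11, 39) (0, 39)]  |A|=700.2406
4. canonical 5-gon: [(0, 0) (13.8056, 0) (21.937, 17.5766) (14.11, 39) (0, 39)]
5. shoelace: 700.2406

Area of P0's cell: 700.2406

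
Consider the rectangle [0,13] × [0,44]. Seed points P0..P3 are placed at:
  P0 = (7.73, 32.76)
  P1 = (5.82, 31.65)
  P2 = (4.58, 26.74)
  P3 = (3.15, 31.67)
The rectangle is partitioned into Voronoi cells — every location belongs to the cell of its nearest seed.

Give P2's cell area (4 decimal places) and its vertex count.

1. box [0,13]×[0,44]: [(0, 0) (13, 0) (13, 44) (0, 44)]
2. ⊥bis P2·P0 via (6.155,29.75): [(0, 32.9706) (0, 0) (13, 0) (13, 26.1683)]  |A|=384.4032
3. ⊥bis P2·P1 via (5.2,29.195): [(9.0961, 28.2111) (0, 30.5082) (0, 0) (13, 0) (13, 26.1683)]  |A|=373.2041
4. ⊥bis P2·P3 via (3.865,29.205): [(9.0961, 28.2111) (4.4679, 29.3799) (0, 28.0839) (0, 0) (13, 0) (13, 26.1683)]  |A|=367.7882
5. canonical 6-gon: [(9.0961, 28.2111) (4.4679, 29.3799) (0, 28.0839) (0, 0) (13, 0) (13, 26.1683)]
6. shoelace: 367.7882

Area of P2's cell: 367.7882 (6 vertices)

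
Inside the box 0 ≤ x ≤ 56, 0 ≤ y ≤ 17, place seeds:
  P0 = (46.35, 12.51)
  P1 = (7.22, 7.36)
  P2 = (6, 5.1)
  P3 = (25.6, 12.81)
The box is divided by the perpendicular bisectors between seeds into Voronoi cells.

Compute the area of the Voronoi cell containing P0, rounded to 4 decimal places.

1. box [0,56]×[0,17]: [(0, 0) (56, 0) (56, 17) (0, 17)]
2. ⊥bis P0·P1 via (26.785,9.935): [(28.0926, 0) (56, 0) (56, 17) (25.8552, 17)]  |A|=493.4443
3. ⊥bis P0·P2 via (26.175,8.805): [(28.0926, 0) (56, 0) (56, 17) (25.8552, 17)]  |A|=493.4443
4. ⊥bis P0·P3 via (35.975,12.66): [(35.792, 0) (56, 0) (56, 17) (36.0377, 17)]  |A|=341.4475
5. canonical 4-gon: [(35.792, 0) (56, 0) (56, 17) (36.0377, 17)]
6. shoelace: 341.4475

Area of P0's cell: 341.4475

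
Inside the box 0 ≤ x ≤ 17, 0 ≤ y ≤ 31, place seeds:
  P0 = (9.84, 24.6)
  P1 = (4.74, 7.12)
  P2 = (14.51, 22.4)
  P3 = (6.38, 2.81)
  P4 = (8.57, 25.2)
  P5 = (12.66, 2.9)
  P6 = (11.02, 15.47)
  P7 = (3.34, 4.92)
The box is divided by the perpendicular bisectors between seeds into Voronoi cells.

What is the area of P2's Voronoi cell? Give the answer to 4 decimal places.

Area of P2's cell: 52.8604

1. box [0,17]×[0,31]: [(0, 0) (17, 0) (17, 31) (0, 31)]
2. ⊥bis P2·P0 via (12.175,23.5): [(1.1043, 0) (17, 0) (17, 31) (15.7082, 31)]  |A|=266.4058
3. ⊥bis P2·P1 via (9.625,14.76): [(8.4205, 15.5302) (17, 10.0444) (17, 31) (15.7082, 31)]  |A|=99.8864
4. ⊥bis P2·P3 via (10.445,12.605): [(8.4205, 15.5302) (17, 10.0444) (17, 31) (15.7082, 31)]  |A|=99.8864
5. ⊥bis P2·P4 via (11.54,23.8): [(8.4205, 15.5302) (17, 10.0444) (17, 31) (15.7082, 31)]  |A|=99.8864
6. ⊥bis P2·P5 via (13.585,12.65): [(8.4205, 15.5302) (12.81, 12.7235) (17, 12.326) (17, 31) (15.7082, 31)]  |A|=95.1065
7. ⊥bis P2·P6 via (12.765,18.935): [(10.55, 20.0505) (17, 16.8022) (17, 31) (15.7082, 31)]  |A|=52.8604
8. ⊥bis P2·P7 via (8.925,13.66): [(10.55, 20.0505) (17, 16.8022) (17, 31) (15.7082, 31)]  |A|=52.8604
9. canonical 4-gon: [(10.55, 20.0505) (17, 16.8022) (17, 31) (15.7082, 31)]
10. shoelace: 52.8604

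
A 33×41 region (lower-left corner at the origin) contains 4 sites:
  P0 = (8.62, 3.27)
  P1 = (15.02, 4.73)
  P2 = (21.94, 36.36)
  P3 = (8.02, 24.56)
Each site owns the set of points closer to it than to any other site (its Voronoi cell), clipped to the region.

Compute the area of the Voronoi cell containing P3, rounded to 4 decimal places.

Area of P3's cell: 423.6876

1. box [0,33]×[0,41]: [(0, 0) (33, 0) (33, 41) (0, 41)]
2. ⊥bis P3·P0 via (8.32,13.915): [(0, 13.6805) (33, 14.6105) (33, 41) (0, 41)]  |A|=886.1975
3. ⊥bis P3·P1 via (11.52,14.645): [(0, 13.6805) (9.5502, 13.9497) (33, 22.2275) (33, 41) (0, 41)]  |A|=796.8901
4. ⊥bis P3·P2 via (14.98,30.46): [(0, 13.6805) (9.5502, 13.9497) (24.5017, 19.2276) (6.0452, 41) (0, 41)]  |A|=423.6876
5. canonical 5-gon: [(0, 13.6805) (9.5502, 13.9497) (24.5017, 19.2276) (6.0452, 41) (0, 41)]
6. shoelace: 423.6876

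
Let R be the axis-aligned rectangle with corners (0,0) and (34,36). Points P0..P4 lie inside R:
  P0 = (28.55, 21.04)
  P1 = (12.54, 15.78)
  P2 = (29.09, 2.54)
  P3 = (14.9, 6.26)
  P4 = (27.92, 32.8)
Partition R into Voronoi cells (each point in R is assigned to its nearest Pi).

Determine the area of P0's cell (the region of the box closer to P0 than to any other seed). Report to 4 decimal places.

Area of P0's cell: 205.5529

1. box [0,34]×[0,36]: [(0, 0) (34, 0) (34, 36) (0, 36)]
2. ⊥bis P0·P1 via (20.545,18.41): [(26.5935, 0) (34, 0) (34, 36) (14.7659, 36)]  |A|=479.5307
3. ⊥bis P0·P2 via (28.82,11.79): [(22.7779, 11.6136) (34, 11.9412) (34, 36) (14.7659, 36)]  |A|=369.5199
4. ⊥bis P0·P3 via (21.725,13.65): [(22.2761, 13.141) (23.8946, 11.6462) (34, 11.9412) (34, 36) (14.7659, 36)]  |A|=368.6589
5. ⊥bis P0·P4 via (28.235,26.92): [(17.9305, 26.368) (22.2761, 13.141) (23.8946, 11.6462) (34, 11.9412) (34, 27.2288)]  |A|=205.5529
6. canonical 5-gon: [(17.9305, 26.368) (22.2761, 13.141) (23.8946, 11.6462) (34, 11.9412) (34, 27.2288)]
7. shoelace: 205.5529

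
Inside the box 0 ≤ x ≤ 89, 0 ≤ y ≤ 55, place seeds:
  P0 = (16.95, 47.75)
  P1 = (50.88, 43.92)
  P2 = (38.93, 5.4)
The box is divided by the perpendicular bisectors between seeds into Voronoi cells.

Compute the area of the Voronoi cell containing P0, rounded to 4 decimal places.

1. box [0,89]×[0,55]: [(0, 0) (89, 0) (89, 55) (0, 55)]
2. ⊥bis P0·P1 via (33.915,45.835): [(0, 0) (28.7412, 0) (34.9495, 55) (0, 55)]  |A|=1751.4945
3. ⊥bis P0·P2 via (27.94,26.575): [(0, 12.0739) (31.9775, 28.6705) (34.9495, 55) (0, 55)]  |A|=1146.4363
4. canonical 4-gon: [(0, 12.0739) (31.9775, 28.6705) (34.9495, 55) (0, 55)]
5. shoelace: 1146.4363

Area of P0's cell: 1146.4363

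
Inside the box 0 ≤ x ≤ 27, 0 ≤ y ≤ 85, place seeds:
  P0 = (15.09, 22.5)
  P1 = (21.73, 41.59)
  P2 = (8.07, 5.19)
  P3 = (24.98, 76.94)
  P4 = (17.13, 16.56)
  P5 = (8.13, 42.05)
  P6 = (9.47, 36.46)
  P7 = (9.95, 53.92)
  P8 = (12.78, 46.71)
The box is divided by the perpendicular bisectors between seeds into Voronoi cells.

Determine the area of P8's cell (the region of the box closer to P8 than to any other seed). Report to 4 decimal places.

1. box [0,27]×[0,85]: [(0, 0) (27, 0) (27, 85) (0, 85)]
2. ⊥bis P8·P0 via (13.935,34.605): [(0, 33.2754) (27, 35.8516) (27, 85) (0, 85)]  |A|=1361.7857
3. ⊥bis P8·P1 via (17.255,44.15): [(0, 33.2754) (11.671, 34.389) (27, 61.1847) (27, 85) (0, 85)]  |A|=1167.6205
4. ⊥bis P8·P2 via (10.425,25.95): [(0, 33.2754) (11.671, 34.389) (27, 61.1847) (27, 85) (0, 85)]  |A|=1167.6205
5. ⊥bis P8·P3 via (18.88,61.825): [(0, 69.4445) (0, 33.2754) (11.671, 34.389) (25.7745, 59.0426)]  |A|=602.1341
6. ⊥bis P8·P4 via (14.955,31.635): [(0, 69.4445) (0, 33.2754) (11.671, 34.389) (25.7745, 59.0426)]  |A|=602.1341
7. ⊥bis P8·P5 via (10.455,44.38): [(0, 69.4445) (0, 54.8126) (14.8677, 39.9768) (25.7745, 59.0426)]  |A|=411.2024
8. ⊥bis P8·P6 via (11.125,41.585): [(0, 69.4445) (0, 54.8126) (14.2756, 40.5676) (15.0606, 40.3141) (25.7745, 59.0426)]  |A|=411.0456
9. ⊥bis P8·P7 via (11.365,50.315): [(6.4432, 48.3832) (14.2756, 40.5676) (15.0606, 40.3141) (23.5085, 55.0815)]  |A|=99.7862
10. canonical 4-gon: [(6.4432, 48.3832) (14.2756, 40.5676) (15.0606, 40.3141) (23.5085, 55.0815)]
11. shoelace: 99.7862

Area of P8's cell: 99.7862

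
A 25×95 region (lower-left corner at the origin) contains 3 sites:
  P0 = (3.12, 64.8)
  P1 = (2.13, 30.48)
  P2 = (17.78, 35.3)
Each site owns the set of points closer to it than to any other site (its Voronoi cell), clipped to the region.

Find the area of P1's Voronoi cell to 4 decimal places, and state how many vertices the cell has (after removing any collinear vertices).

1. box [0,25]×[0,95]: [(0, 0) (25, 0) (25, 95) (0, 95)]
2. ⊥bis P1·P0 via (2.625,47.64): [(0, 47.7157) (0, 0) (25, 0) (25, 46.9946)]  |A|=1183.8786
3. ⊥bis P1·P2 via (9.955,32.89): [(5.4372, 47.5589) (0, 47.7157) (0, 0) (20.0847, 0)]  |A|=607.3222
4. canonical 4-gon: [(5.4372, 47.5589) (0, 47.7157) (0, 0) (20.0847, 0)]
5. shoelace: 607.3222

Area of P1's cell: 607.3222 (4 vertices)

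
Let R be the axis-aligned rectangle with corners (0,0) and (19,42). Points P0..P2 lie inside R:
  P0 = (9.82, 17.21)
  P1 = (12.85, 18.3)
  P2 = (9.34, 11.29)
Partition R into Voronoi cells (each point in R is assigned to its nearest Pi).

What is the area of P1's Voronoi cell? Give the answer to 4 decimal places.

1. box [0,19]×[0,42]: [(0, 0) (19, 0) (19, 42) (0, 42)]
2. ⊥bis P1·P0 via (11.335,17.755): [(17.7221, 0) (19, 0) (19, 42) (2.6132, 42)]  |A|=370.9584
3. ⊥bis P1·P2 via (11.095,14.795): [(12.6865, 13.9981) (19, 10.8369) (19, 42) (2.6132, 42)]  |A|=327.8051
4. canonical 4-gon: [(12.6865, 13.9981) (19, 10.8369) (19, 42) (2.6132, 42)]
5. shoelace: 327.8051

Area of P1's cell: 327.8051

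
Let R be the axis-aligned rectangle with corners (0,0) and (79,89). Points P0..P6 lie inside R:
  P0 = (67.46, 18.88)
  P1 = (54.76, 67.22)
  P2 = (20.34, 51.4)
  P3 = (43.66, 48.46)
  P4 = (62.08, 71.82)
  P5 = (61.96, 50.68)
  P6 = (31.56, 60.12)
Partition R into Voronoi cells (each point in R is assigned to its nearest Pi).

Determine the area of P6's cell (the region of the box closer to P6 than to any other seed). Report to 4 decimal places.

1. box [0,79]×[0,89]: [(0, 0) (79, 0) (79, 89) (0, 89)]
2. ⊥bis P6·P0 via (49.51,39.5): [(0, 0) (4.1345, 0) (79, 65.1715) (79, 89) (0, 89)]  |A|=4591.4534
3. ⊥bis P6·P1 via (43.16,63.67): [(0, 0) (4.1345, 0) (50.3366, 40.2196) (35.4081, 89) (0, 89)]  |A|=3186.7362
4. ⊥bis P6·P2 via (25.95,55.76): [(42.9948, 33.8285) (50.3366, 40.2196) (35.4081, 89) (0.1164, 89)]  |A|=1200.3225
5. ⊥bis P6·P3 via (37.61,54.29): [(31.788, 48.2483) (44.0009, 60.9221) (35.4081, 89) (0.1164, 89)]  |A|=945.0082
6. ⊥bis P6·P4 via (46.82,65.97): [(31.788, 48.2483) (44.0009, 60.9221) (35.4081, 89) (0.1164, 89)]  |A|=945.0082
7. ⊥bis P6·P5 via (46.76,55.4): [(31.788, 48.2483) (44.0009, 60.9221) (35.4081, 89) (0.1164, 89)]  |A|=945.0082
8. canonical 4-gon: [(31.788, 48.2483) (44.0009, 60.9221) (35.4081, 89) (0.1164, 89)]
9. shoelace: 945.0082

Area of P6's cell: 945.0082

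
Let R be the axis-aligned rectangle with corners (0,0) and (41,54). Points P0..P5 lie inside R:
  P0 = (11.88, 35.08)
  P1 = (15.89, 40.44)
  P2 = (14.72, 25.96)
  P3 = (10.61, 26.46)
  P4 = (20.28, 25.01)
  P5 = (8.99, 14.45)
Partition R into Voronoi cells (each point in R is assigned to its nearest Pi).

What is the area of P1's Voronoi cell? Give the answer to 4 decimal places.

Area of P1's cell: 639.2653

1. box [0,41]×[0,54]: [(0, 0) (41, 0) (41, 54) (0, 54)]
2. ⊥bis P1·P0 via (13.885,37.76): [(0, 48.1478) (41, 17.4743) (41, 54) (0, 54)]  |A|=868.7453
3. ⊥bis P1·P2 via (15.305,33.2): [(0, 48.1478) (20.5462, 32.7765) (41, 31.1238) (41, 54) (0, 54)]  |A|=729.1536
4. ⊥bis P1·P3 via (13.25,33.45): [(0, 48.1478) (20.5462, 32.7765) (41, 31.1238) (41, 54) (0, 54)]  |A|=729.1536
5. ⊥bis P1·P4 via (18.085,32.725): [(0, 48.1478) (19.918, 33.2465) (41, 39.2446) (41, 54) (0, 54)]  |A|=639.2653
6. ⊥bis P1·P5 via (12.44,27.445): [(0, 48.1478) (19.918, 33.2465) (41, 39.2446) (41, 54) (0, 54)]  |A|=639.2653
7. canonical 5-gon: [(0, 48.1478) (19.918, 33.2465) (41, 39.2446) (41, 54) (0, 54)]
8. shoelace: 639.2653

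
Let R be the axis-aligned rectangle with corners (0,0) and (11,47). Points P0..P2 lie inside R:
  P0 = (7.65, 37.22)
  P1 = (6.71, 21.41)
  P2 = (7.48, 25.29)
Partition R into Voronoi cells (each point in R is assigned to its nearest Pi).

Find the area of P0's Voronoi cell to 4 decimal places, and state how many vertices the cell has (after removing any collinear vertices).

1. box [0,11]×[0,47]: [(0, 0) (11, 0) (11, 47) (0, 47)]
2. ⊥bis P0·P1 via (7.18,29.315): [(0, 29.7419) (11, 29.0879) (11, 47) (0, 47)]  |A|=193.4363
3. ⊥bis P0·P2 via (7.565,31.255): [(0, 31.3628) (11, 31.2061) (11, 47) (0, 47)]  |A|=172.8713
4. canonical 4-gon: [(0, 31.3628) (11, 31.2061) (11, 47) (0, 47)]
5. shoelace: 172.8713

Area of P0's cell: 172.8713 (4 vertices)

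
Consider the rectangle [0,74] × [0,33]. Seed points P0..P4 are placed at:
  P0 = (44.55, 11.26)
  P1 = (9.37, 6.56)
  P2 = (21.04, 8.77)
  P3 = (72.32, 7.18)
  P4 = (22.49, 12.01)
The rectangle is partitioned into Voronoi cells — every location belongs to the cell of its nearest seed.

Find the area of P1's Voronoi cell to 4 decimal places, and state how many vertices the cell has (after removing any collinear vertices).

Area of P1's cell: 405.1082 (5 vertices)

1. box [0,74]×[0,33]: [(0, 0) (74, 0) (74, 33) (0, 33)]
2. ⊥bis P1·P0 via (26.96,8.91): [(0, 0) (28.1504, 0) (23.7416, 33) (0, 33)]  |A|=856.2175
3. ⊥bis P1·P2 via (15.205,7.665): [(0, 0) (16.6566, 0) (10.4072, 33) (0, 33)]  |A|=446.5519
4. ⊥bis P1·P3 via (40.845,6.87): [(0, 0) (16.6566, 0) (10.4072, 33) (0, 33)]  |A|=446.5519
5. ⊥bis P1·P4 via (15.93,9.285): [(0, 0) (16.6566, 0) (14.0337, 13.85) (6.0789, 33) (0, 33)]  |A|=405.1082
6. canonical 5-gon: [(0, 0) (16.6566, 0) (14.0337, 13.85) (6.0789, 33) (0, 33)]
7. shoelace: 405.1082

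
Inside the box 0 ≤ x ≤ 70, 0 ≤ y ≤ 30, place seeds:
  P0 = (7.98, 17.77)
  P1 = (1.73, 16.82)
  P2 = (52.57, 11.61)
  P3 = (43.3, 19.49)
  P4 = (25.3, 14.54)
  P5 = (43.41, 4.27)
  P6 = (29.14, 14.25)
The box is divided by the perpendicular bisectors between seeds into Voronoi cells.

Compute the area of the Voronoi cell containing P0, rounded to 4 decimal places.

1. box [0,70]×[0,30]: [(0, 0) (70, 0) (70, 30) (0, 30)]
2. ⊥bis P0·P1 via (4.855,17.295): [(7.4838, 0) (70, 0) (70, 30) (2.9238, 30)]  |A|=1943.8848
3. ⊥bis P0·P2 via (30.275,14.69): [(7.4838, 0) (28.2456, 0) (32.39, 30) (2.9238, 30)]  |A|=753.4196
4. ⊥bis P0·P3 via (25.64,18.63): [(7.4838, 0) (26.5472, 0) (25.0863, 30) (2.9238, 30)]  |A|=618.388
5. ⊥bis P0·P4 via (16.64,16.155): [(7.4838, 0) (13.6273, 0) (19.2219, 30) (2.9238, 30)]  |A|=336.6229
6. ⊥bis P0·P5 via (25.695,11.02): [(7.4838, 0) (13.6273, 0) (19.2219, 30) (2.9238, 30)]  |A|=336.6229
7. ⊥bis P0·P6 via (18.56,16.01): [(7.4838, 0) (13.6273, 0) (19.2219, 30) (2.9238, 30)]  |A|=336.6229
8. canonical 4-gon: [(7.4838, 0) (13.6273, 0) (19.2219, 30) (2.9238, 30)]
9. shoelace: 336.6229

Area of P0's cell: 336.6229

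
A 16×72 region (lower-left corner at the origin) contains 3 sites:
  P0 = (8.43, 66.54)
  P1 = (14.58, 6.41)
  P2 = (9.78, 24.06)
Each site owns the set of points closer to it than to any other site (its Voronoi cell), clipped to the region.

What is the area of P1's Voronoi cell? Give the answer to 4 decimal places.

Area of P1's cell: 225.5717

1. box [0,16]×[0,72]: [(0, 0) (16, 0) (16, 72) (0, 72)]
2. ⊥bis P1·P0 via (11.505,36.475): [(0, 35.2983) (0, 0) (16, 0) (16, 36.9347)]  |A|=577.8642
3. ⊥bis P1·P2 via (12.18,15.235): [(0, 11.9226) (0, 0) (16, 0) (16, 16.2739)]  |A|=225.5717
4. canonical 4-gon: [(0, 11.9226) (0, 0) (16, 0) (16, 16.2739)]
5. shoelace: 225.5717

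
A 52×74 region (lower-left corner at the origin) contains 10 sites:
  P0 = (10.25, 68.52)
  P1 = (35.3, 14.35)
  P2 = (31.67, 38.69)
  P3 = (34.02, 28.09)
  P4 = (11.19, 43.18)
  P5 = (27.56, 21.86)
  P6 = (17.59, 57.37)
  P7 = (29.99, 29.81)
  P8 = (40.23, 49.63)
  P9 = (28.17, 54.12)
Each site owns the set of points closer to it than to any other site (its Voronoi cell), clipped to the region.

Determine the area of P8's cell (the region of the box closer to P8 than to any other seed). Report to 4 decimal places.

Area of P8's cell: 536.4903

1. box [0,52]×[0,74]: [(0, 0) (52, 0) (52, 74) (0, 74)]
2. ⊥bis P8·P0 via (25.24,59.075): [(0, 19.017) (0, 0) (52, 0) (52, 74) (34.644, 74)]  |A|=2895.5836
3. ⊥bis P8·P1 via (37.765,31.99): [(10.5687, 35.7904) (52, 30.0008) (52, 74) (34.644, 74)]  |A|=1243.0544
4. ⊥bis P8·P2 via (35.95,44.16): [(22.4821, 54.698) (52, 31.6017) (52, 74) (34.644, 74)]  |A|=793.2576
5. ⊥bis P8·P3 via (37.125,38.86): [(22.4821, 54.698) (45.99, 36.3042) (52, 34.5715) (52, 74) (34.644, 74)]  |A|=784.3331
6. ⊥bis P8·P4 via (25.71,46.405): [(23.5068, 56.3243) (24.1596, 53.3854) (45.99, 36.3042) (52, 34.5715) (52, 74) (34.644, 74)]  |A|=782.2965
7. ⊥bis P8·P5 via (33.895,35.745): [(23.5068, 56.3243) (24.1596, 53.3854) (45.99, 36.3042) (52, 34.5715) (52, 74) (34.644, 74)]  |A|=782.2965
8. ⊥bis P8·P6 via (28.91,53.5): [(27.8765, 50.4771) (45.99, 36.3042) (52, 34.5715) (52, 74) (35.9184, 74)]  |A|=691.6158
9. ⊥bis P8·P7 via (35.11,39.72): [(27.8765, 50.4771) (45.99, 36.3042) (52, 34.5715) (52, 74) (35.9184, 74)]  |A|=691.6158
10. ⊥bis P8·P9 via (34.2,51.875): [(32.3704, 46.9608) (45.99, 36.3042) (52, 34.5715) (52, 74) (42.4373, 74)]  |A|=536.4903
11. canonical 5-gon: [(32.3704, 46.9608) (45.99, 36.3042) (52, 34.5715) (52, 74) (42.4373, 74)]
12. shoelace: 536.4903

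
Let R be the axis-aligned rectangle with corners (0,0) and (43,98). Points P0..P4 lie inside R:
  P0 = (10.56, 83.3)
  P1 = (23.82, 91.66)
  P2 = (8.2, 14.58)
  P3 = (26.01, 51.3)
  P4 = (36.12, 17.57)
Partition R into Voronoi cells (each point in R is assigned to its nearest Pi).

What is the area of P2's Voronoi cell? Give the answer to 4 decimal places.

1. box [0,43]×[0,98]: [(0, 0) (43, 0) (43, 98) (0, 98)]
2. ⊥bis P2·P0 via (9.38,48.94): [(0, 49.2621) (0, 0) (43, 0) (43, 47.7854)]  |A|=2086.5222
3. ⊥bis P2·P1 via (16.01,53.12): [(42.1988, 47.8129) (0, 49.2621) (0, 0) (43, 0) (43, 47.6506)]  |A|=2086.4682
4. ⊥bis P2·P3 via (17.105,32.94): [(0, 41.2363) (0, 0) (43, 0) (43, 20.3804)]  |A|=1324.7582
5. ⊥bis P2·P4 via (22.16,16.075): [(20.5319, 31.2779) (0, 41.2363) (0, 0) (23.8815, 0)]  |A|=796.8111
6. canonical 4-gon: [(20.5319, 31.2779) (0, 41.2363) (0, 0) (23.8815, 0)]
7. shoelace: 796.8111

Area of P2's cell: 796.8111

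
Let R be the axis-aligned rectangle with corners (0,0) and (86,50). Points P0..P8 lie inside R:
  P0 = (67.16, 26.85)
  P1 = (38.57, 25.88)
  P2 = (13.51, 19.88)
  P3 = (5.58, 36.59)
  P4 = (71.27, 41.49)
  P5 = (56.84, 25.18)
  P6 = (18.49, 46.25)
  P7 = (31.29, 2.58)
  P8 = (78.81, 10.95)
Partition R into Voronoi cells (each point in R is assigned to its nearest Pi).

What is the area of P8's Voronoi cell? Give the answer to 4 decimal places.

Area of P8's cell: 496.1397

1. box [0,86]×[0,50]: [(0, 0) (86, 0) (86, 50) (0, 50)]
2. ⊥bis P8·P0 via (72.985,18.9): [(47.1902, 0) (86, 0) (86, 28.4361)]  |A|=551.8013
3. ⊥bis P8·P1 via (58.69,18.415): [(53.6002, 4.6966) (51.8576, 0) (86, 0) (86, 28.4361)]  |A|=540.8406
4. ⊥bis P8·P2 via (46.16,15.415): [(53.6002, 4.6966) (51.8576, 0) (86, 0) (86, 28.4361)]  |A|=540.8406
5. ⊥bis P8·P3 via (42.195,23.77): [(53.6002, 4.6966) (51.8576, 0) (86, 0) (86, 28.4361)]  |A|=540.8406
6. ⊥bis P8·P4 via (75.04,26.22): [(53.6002, 4.6966) (51.8576, 0) (86, 0) (86, 28.4361)]  |A|=540.8406
7. ⊥bis P8·P5 via (67.825,18.065): [(64.1937, 12.4586) (56.1243, 0) (86, 0) (86, 28.4361)]  |A|=496.148
8. ⊥bis P8·P6 via (48.65,28.6): [(64.1937, 12.4586) (56.1243, 0) (86, 0) (86, 28.4361)]  |A|=496.148
9. ⊥bis P8·P7 via (55.05,6.765): [(64.1937, 12.4586) (56.2165, 0.1424) (56.2416, 0) (86, 0) (86, 28.4361)]  |A|=496.1397
10. canonical 5-gon: [(64.1937, 12.4586) (56.2165, 0.1424) (56.2416, 0) (86, 0) (86, 28.4361)]
11. shoelace: 496.1397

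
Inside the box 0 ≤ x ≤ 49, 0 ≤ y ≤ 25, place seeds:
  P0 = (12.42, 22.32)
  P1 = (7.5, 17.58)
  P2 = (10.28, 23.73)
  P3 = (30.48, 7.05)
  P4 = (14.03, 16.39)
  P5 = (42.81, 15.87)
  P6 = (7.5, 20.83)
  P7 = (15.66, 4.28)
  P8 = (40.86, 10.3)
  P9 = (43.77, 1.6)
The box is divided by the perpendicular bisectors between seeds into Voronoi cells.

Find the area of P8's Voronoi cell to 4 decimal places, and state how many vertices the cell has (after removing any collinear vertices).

1. box [0,49]×[0,25]: [(0, 0) (49, 0) (49, 25) (0, 25)]
2. ⊥bis P8·P0 via (26.64,16.31): [(19.7467, 0) (49, 0) (49, 25) (30.3128, 25)]  |A|=599.2569
3. ⊥bis P8·P1 via (24.18,13.94): [(22.6232, 6.806) (21.1379, 0) (49, 0) (49, 25) (30.3128, 25)]  |A|=594.5224
4. ⊥bis P8·P2 via (25.57,17.015): [(22.6232, 6.806) (21.1379, 0) (49, 0) (49, 25) (30.3128, 25)]  |A|=594.5224
5. ⊥bis P8·P3 via (35.67,8.675): [(38.3862, 0) (49, 0) (49, 25) (30.5586, 25)]  |A|=363.1904
6. ⊥bis P8·P4 via (27.445,13.345): [(38.3862, 0) (49, 0) (49, 25) (30.5586, 25)]  |A|=363.1904
7. ⊥bis P8·P5 via (41.835,13.085): [(33.3603, 16.0519) (38.3862, 0) (49, 0) (49, 10.5766)]  |A|=167.8939
8. ⊥bis P8·P6 via (24.18,15.565): [(33.3603, 16.0519) (38.3862, 0) (49, 0) (49, 10.5766)]  |A|=167.8939
9. ⊥bis P8·P7 via (28.26,7.29): [(33.3603, 16.0519) (38.3862, 0) (49, 0) (49, 10.5766)]  |A|=167.8939
10. ⊥bis P8·P9 via (42.315,5.95): [(33.3603, 16.0519) (37.0723, 4.1964) (49, 8.186) (49, 10.5766)]  |A|=96.8036
11. canonical 4-gon: [(33.3603, 16.0519) (37.0723, 4.1964) (49, 8.186) (49, 10.5766)]
12. shoelace: 96.8036

Area of P8's cell: 96.8036 (4 vertices)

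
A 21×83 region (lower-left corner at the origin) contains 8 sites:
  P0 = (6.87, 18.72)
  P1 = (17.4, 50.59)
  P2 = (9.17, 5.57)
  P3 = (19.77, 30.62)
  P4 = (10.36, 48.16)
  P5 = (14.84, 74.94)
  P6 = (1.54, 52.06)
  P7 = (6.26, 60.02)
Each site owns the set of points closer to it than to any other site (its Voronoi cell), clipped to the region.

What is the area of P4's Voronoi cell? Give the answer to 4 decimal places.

Area of P4's cell: 204.6484

1. box [0,21]×[0,83]: [(0, 0) (21, 0) (21, 83) (0, 83)]
2. ⊥bis P4·P0 via (8.615,33.44): [(0, 34.4613) (21, 31.9718) (21, 83) (0, 83)]  |A|=1045.4527
3. ⊥bis P4·P1 via (13.88,49.375): [(0, 34.4613) (19.8396, 32.1094) (2.2736, 83) (0, 83)]  |A|=539.3477
4. ⊥bis P4·P2 via (9.765,26.865): [(0, 34.4613) (19.8396, 32.1094) (2.2736, 83) (0, 83)]  |A|=539.3477
5. ⊥bis P4·P3 via (15.065,39.39): [(0, 34.4613) (4.8142, 33.8906) (16.9732, 40.4137) (2.2736, 83) (0, 83)]  |A|=479.5125
6. ⊥bis P4·P5 via (12.6,61.55): [(0, 63.6578) (0, 34.4613) (4.8142, 33.8906) (16.9732, 40.4137) (9.4985, 62.0689)]  |A|=363.8572
7. ⊥bis P4·P6 via (5.95,50.11): [(0, 36.6538) (0, 34.4613) (4.8142, 33.8906) (16.9732, 40.4137) (10.261, 59.8596)]  |A|=215.4262
8. ⊥bis P4·P7 via (8.31,54.09): [(7.6016, 53.8451) (0, 36.6538) (0, 34.4613) (4.8142, 33.8906) (16.9732, 40.4137) (11.8322, 55.3076)]  |A|=204.6484
9. canonical 6-gon: [(7.6016, 53.8451) (0, 36.6538) (0, 34.4613) (4.8142, 33.8906) (16.9732, 40.4137) (11.8322, 55.3076)]
10. shoelace: 204.6484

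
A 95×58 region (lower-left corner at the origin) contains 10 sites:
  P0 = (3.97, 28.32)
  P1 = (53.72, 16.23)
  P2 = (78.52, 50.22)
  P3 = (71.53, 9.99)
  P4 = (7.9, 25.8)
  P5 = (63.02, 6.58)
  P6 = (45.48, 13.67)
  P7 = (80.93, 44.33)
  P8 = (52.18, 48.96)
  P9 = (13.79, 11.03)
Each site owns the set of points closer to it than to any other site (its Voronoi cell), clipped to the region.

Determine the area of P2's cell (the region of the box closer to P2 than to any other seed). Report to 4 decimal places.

Area of P2's cell: 312.6525

1. box [0,95]×[0,58]: [(0, 0) (95, 0) (95, 58) (0, 58)]
2. ⊥bis P2·P0 via (41.245,39.27): [(52.7811, 0) (95, 0) (95, 58) (35.7428, 58)]  |A|=2942.8074
3. ⊥bis P2·P1 via (66.12,33.225): [(36.7191, 54.6767) (95, 12.1534) (95, 58) (35.7428, 58)]  |A|=1434.4564
4. ⊥bis P2·P3 via (75.025,30.105): [(36.7191, 54.6767) (68.9493, 31.1607) (95, 26.6343) (95, 58) (35.7428, 58)]  |A|=1245.8372
5. ⊥bis P2·P4 via (43.21,38.01): [(37.6923, 53.9666) (68.9493, 31.1607) (95, 26.6343) (95, 58) (36.2976, 58)]  |A|=1243.448
6. ⊥bis P2·P5 via (70.77,28.4): [(37.6923, 53.9666) (68.9493, 31.1607) (95, 26.6343) (95, 58) (36.2976, 58)]  |A|=1243.448
7. ⊥bis P2·P6 via (62,31.945): [(37.6923, 53.9666) (68.9493, 31.1607) (95, 26.6343) (95, 58) (36.2976, 58)]  |A|=1243.448
8. ⊥bis P2·P7 via (79.725,47.275): [(37.6923, 53.9666) (58.6707, 38.6602) (95, 53.525) (95, 58) (36.2976, 58)]  |A|=680.5647
9. ⊥bis P2·P8 via (65.35,49.59): [(65.7346, 41.5506) (95, 53.525) (95, 58) (64.9477, 58)]  |A|=312.6525
10. ⊥bis P2·P9 via (46.155,30.625): [(65.7346, 41.5506) (95, 53.525) (95, 58) (64.9477, 58)]  |A|=312.6525
11. canonical 4-gon: [(65.7346, 41.5506) (95, 53.525) (95, 58) (64.9477, 58)]
12. shoelace: 312.6525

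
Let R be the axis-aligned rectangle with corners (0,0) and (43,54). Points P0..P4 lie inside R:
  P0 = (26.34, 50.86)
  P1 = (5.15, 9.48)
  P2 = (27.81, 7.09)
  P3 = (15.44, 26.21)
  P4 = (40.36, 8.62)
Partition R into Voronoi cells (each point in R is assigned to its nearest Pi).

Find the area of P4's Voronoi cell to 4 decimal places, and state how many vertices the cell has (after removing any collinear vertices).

Area of P4's cell: 287.5067 (5 vertices)

1. box [0,43]×[0,54]: [(0, 0) (43, 0) (43, 54) (0, 54)]
2. ⊥bis P4·P0 via (33.35,29.74): [(0, 18.6707) (0, 0) (43, 0) (43, 32.943)]  |A|=1109.6938
3. ⊥bis P4·P1 via (22.755,9.05): [(23.1779, 26.3637) (22.534, 0) (43, 0) (43, 32.943)]  |A|=596.2803
4. ⊥bis P4·P2 via (34.085,7.855): [(31.4921, 29.1233) (35.0426, 0) (43, 0) (43, 32.943)]  |A|=305.4245
5. ⊥bis P4·P3 via (27.9,17.415): [(37.594, 31.1486) (32.1803, 23.4789) (35.0426, 0) (43, 0) (43, 32.943)]  |A|=287.5067
6. canonical 5-gon: [(37.594, 31.1486) (32.1803, 23.4789) (35.0426, 0) (43, 0) (43, 32.943)]
7. shoelace: 287.5067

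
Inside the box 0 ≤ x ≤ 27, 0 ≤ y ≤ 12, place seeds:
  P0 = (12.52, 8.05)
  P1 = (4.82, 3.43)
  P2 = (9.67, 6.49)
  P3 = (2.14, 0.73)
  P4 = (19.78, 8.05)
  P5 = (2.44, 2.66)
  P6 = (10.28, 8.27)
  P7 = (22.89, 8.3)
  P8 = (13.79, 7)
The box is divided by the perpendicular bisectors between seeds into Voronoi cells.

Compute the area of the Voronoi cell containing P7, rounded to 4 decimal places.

1. box [0,27]×[0,12]: [(0, 0) (27, 0) (27, 12) (0, 12)]
2. ⊥bis P7·P0 via (17.705,8.175): [(17.9021, 0) (27, 0) (27, 12) (17.6128, 12)]  |A|=110.9108
3. ⊥bis P7·P1 via (13.855,5.865): [(17.9021, 0) (27, 0) (27, 12) (17.6128, 12)]  |A|=110.9108
4. ⊥bis P7·P2 via (16.28,7.395): [(17.9021, 0) (27, 0) (27, 12) (17.6128, 12)]  |A|=110.9108
5. ⊥bis P7·P3 via (12.515,4.515): [(17.9021, 0) (27, 0) (27, 12) (17.6128, 12)]  |A|=110.9108
6. ⊥bis P7·P4 via (21.335,8.175): [(21.9922, 0) (27, 0) (27, 12) (21.0275, 12)]  |A|=65.8819
7. ⊥bis P7·P5 via (12.665,5.48): [(21.9922, 0) (27, 0) (27, 12) (21.0275, 12)]  |A|=65.8819
8. ⊥bis P7·P6 via (16.585,8.285): [(21.9922, 0) (27, 0) (27, 12) (21.0275, 12)]  |A|=65.8819
9. ⊥bis P7·P8 via (18.34,7.65): [(21.9922, 0) (27, 0) (27, 12) (21.0275, 12)]  |A|=65.8819
10. canonical 4-gon: [(21.9922, 0) (27, 0) (27, 12) (21.0275, 12)]
11. shoelace: 65.8819

Area of P7's cell: 65.8819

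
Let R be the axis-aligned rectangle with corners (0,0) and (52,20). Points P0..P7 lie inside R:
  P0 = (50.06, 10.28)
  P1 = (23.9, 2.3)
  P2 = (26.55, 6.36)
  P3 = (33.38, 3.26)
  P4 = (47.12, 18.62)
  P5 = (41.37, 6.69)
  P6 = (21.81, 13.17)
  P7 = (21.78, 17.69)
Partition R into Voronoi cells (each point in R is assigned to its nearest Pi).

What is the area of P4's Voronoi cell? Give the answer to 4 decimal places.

Area of P4's cell: 93.1512

1. box [0,52]×[0,20]: [(0, 0) (52, 0) (52, 20) (0, 20)]
2. ⊥bis P4·P0 via (48.59,14.45): [(0, 0) (7.5992, 0) (52, 15.6521) (52, 20) (0, 20)]  |A|=692.5173
3. ⊥bis P4·P1 via (35.51,10.46): [(35.8598, 9.9624) (52, 15.6521) (52, 20) (28.8049, 20)]  |A|=151.5003
4. ⊥bis P4·P2 via (36.835,12.49): [(37.9106, 10.6853) (52, 15.6521) (52, 20) (32.3589, 20)]  |A|=122.1048
5. ⊥bis P4·P3 via (40.25,10.94): [(34.9138, 15.7134) (39.7929, 11.3489) (52, 15.6521) (52, 20) (32.3589, 20)]  |A|=116.3784
6. ⊥bis P4·P5 via (44.245,12.655): [(33.7104, 17.7324) (43.9295, 12.8071) (52, 15.6521) (52, 20) (32.3589, 20)]  |A|=96.4412
7. ⊥bis P4·P6 via (34.465,15.895): [(34.1109, 17.5394) (43.9295, 12.8071) (52, 15.6521) (52, 20) (33.5811, 20)]  |A|=94.614
8. ⊥bis P4·P7 via (34.45,18.155): [(34.4791, 17.3619) (43.9295, 12.8071) (52, 15.6521) (52, 20) (34.3823, 20)]  |A|=93.1512
9. canonical 5-gon: [(34.4791, 17.3619) (43.9295, 12.8071) (52, 15.6521) (52, 20) (34.3823, 20)]
10. shoelace: 93.1512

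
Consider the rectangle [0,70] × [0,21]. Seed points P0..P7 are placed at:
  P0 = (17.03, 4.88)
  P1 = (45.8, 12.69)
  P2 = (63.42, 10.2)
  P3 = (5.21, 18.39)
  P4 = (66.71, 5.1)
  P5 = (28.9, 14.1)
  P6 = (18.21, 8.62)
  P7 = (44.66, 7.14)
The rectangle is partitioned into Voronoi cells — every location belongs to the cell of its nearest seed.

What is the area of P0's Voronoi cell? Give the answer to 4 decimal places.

Area of P0's cell: 178.9236

1. box [0,70]×[0,21]: [(0, 0) (70, 0) (70, 21) (0, 21)]
2. ⊥bis P0·P1 via (31.415,8.785): [(0, 0) (33.7998, 0) (28.0991, 21) (0, 21)]  |A|=649.9382
3. ⊥bis P0·P2 via (40.225,7.54): [(0, 0) (33.7998, 0) (28.0991, 21) (0, 21)]  |A|=649.9382
4. ⊥bis P0·P3 via (11.12,11.635): [(0, 1.906) (0, 0) (33.7998, 0) (28.0991, 21) (21.824, 21)]  |A|=441.5849
5. ⊥bis P0·P4 via (41.87,4.99): [(0, 1.906) (0, 0) (33.7998, 0) (28.0991, 21) (21.824, 21)]  |A|=441.5849
6. ⊥bis P0·P5 via (22.965,9.49): [(17.1804, 16.9373) (0, 1.906) (0, 0) (30.3363, 0)]  |A|=273.2803
7. ⊥bis P0·P6 via (17.62,6.75): [(27.5193, 3.6267) (8.7392, 9.552) (0, 1.906) (0, 0) (30.3363, 0)]  |A|=178.9236
8. ⊥bis P0·P7 via (30.845,6.01): [(27.5193, 3.6267) (8.7392, 9.552) (0, 1.906) (0, 0) (30.3363, 0)]  |A|=178.9236
9. canonical 5-gon: [(27.5193, 3.6267) (8.7392, 9.552) (0, 1.906) (0, 0) (30.3363, 0)]
10. shoelace: 178.9236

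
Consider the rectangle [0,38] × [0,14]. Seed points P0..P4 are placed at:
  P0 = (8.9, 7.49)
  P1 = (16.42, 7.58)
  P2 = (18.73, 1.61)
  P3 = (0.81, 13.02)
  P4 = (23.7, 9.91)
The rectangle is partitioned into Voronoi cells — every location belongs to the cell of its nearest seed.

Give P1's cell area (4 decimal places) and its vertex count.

1. box [0,38]×[0,14]: [(0, 0) (38, 0) (38, 14) (0, 14)]
2. ⊥bis P1·P0 via (12.66,7.535): [(12.7502, 0) (38, 0) (38, 14) (12.5826, 14)]  |A|=354.6704
3. ⊥bis P1·P2 via (17.575,4.595): [(12.7177, 2.7155) (38, 12.4981) (38, 14) (12.5826, 14)]  |A|=162.396
4. ⊥bis P1·P3 via (8.615,10.3): [(12.7177, 2.7155) (38, 12.4981) (38, 14) (12.5826, 14)]  |A|=162.396
5. ⊥bis P1·P4 via (20.06,8.745): [(12.7177, 2.7155) (20.968, 5.9079) (18.3781, 14) (12.5826, 14)]  |A|=70.2149
6. canonical 4-gon: [(12.7177, 2.7155) (20.968, 5.9079) (18.3781, 14) (12.5826, 14)]
7. shoelace: 70.2149

Area of P1's cell: 70.2149 (4 vertices)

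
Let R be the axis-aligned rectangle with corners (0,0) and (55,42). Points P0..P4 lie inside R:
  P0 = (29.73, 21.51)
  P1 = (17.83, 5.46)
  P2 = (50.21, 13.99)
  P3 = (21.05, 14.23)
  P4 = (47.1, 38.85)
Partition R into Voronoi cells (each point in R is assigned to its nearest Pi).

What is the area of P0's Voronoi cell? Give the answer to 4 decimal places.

1. box [0,55]×[0,42]: [(0, 0) (55, 0) (55, 42) (0, 42)]
2. ⊥bis P0·P1 via (23.78,13.485): [(0, 31.1163) (41.9678, 0) (55, 0) (55, 42) (0, 42)]  |A|=1657.0599
3. ⊥bis P0·P2 via (39.97,17.75): [(0, 31.1163) (35.2746, 4.9625) (48.8743, 42) (0, 42)]  |A|=1097.0498
4. ⊥bis P0·P3 via (25.39,17.87): [(35.5611, 5.7429) (48.8743, 42) (5.1519, 42)]  |A|=792.6235
5. ⊥bis P0·P4 via (38.415,30.18): [(35.5611, 5.7429) (42.8886, 25.6986) (26.6154, 42) (5.1519, 42)]  |A|=611.1983
6. canonical 4-gon: [(35.5611, 5.7429) (42.8886, 25.6986) (26.6154, 42) (5.1519, 42)]
7. shoelace: 611.1983

Area of P0's cell: 611.1983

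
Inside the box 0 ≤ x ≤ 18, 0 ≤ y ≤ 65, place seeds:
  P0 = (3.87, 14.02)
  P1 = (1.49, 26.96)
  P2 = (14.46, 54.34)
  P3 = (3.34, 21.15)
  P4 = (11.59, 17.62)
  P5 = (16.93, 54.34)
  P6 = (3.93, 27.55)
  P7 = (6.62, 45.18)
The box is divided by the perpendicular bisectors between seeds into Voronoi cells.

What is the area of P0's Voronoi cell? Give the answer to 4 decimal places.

1. box [0,18]×[0,65]: [(0, 0) (18, 0) (18, 65) (0, 65)]
2. ⊥bis P0·P1 via (2.68,20.49): [(0, 19.9971) (0, 0) (18, 0) (18, 23.3077)]  |A|=389.7434
3. ⊥bis P0·P2 via (9.165,34.18): [(0, 19.9971) (0, 0) (18, 0) (18, 23.3077)]  |A|=389.7434
4. ⊥bis P0·P3 via (3.605,17.585): [(0, 17.317) (0, 0) (18, 0) (18, 18.655)]  |A|=323.7486
5. ⊥bis P0·P4 via (7.73,15.82): [(6.7963, 17.8222) (0, 17.317) (0, 0) (15.1072, 0)]  |A|=193.468
6. ⊥bis P0·P5 via (10.4,34.18): [(6.7963, 17.8222) (0, 17.317) (0, 0) (15.1072, 0)]  |A|=193.468
7. ⊥bis P0·P6 via (3.9,20.785): [(6.7963, 17.8222) (0, 17.317) (0, 0) (15.1072, 0)]  |A|=193.468
8. ⊥bis P0·P7 via (5.245,29.6): [(6.7963, 17.8222) (0, 17.317) (0, 0) (15.1072, 0)]  |A|=193.468
9. canonical 4-gon: [(6.7963, 17.8222) (0, 17.317) (0, 0) (15.1072, 0)]
10. shoelace: 193.468

Area of P0's cell: 193.4680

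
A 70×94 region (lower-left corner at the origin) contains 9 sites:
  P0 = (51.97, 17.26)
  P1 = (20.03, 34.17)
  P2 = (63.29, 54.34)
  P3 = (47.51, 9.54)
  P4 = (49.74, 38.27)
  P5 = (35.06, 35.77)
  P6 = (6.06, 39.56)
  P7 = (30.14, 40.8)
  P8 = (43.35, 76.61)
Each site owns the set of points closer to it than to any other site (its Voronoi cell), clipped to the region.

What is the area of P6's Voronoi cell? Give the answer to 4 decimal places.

Area of P6's cell: 842.4931

1. box [0,70]×[0,94]: [(0, 0) (70, 0) (70, 94) (0, 94)]
2. ⊥bis P6·P0 via (29.015,28.41): [(0, 0) (15.2153, 0) (60.8742, 94) (0, 94)]  |A|=3576.2089
3. ⊥bis P6·P1 via (13.045,36.865): [(0, 3.0545) (35.0892, 94) (0, 94)]  |A|=1595.6032
4. ⊥bis P6·P2 via (34.675,46.95): [(0, 3.0545) (27.5623, 74.4914) (22.524, 94) (0, 94)]  |A|=1473.0387
5. ⊥bis P6·P3 via (26.785,24.55): [(0, 3.0545) (27.5623, 74.4914) (22.524, 94) (0, 94)]  |A|=1473.0387
6. ⊥bis P6·P4 via (27.9,38.915): [(0, 3.0545) (27.5623, 74.4914) (22.524, 94) (0, 94)]  |A|=1473.0387
7. ⊥bis P6·P5 via (20.56,37.665): [(0, 3.0545) (24.2513, 65.91) (26.1085, 80.1205) (22.524, 94) (0, 94)]  |A|=1457.4821
8. ⊥bis P6·P7 via (18.1,40.18): [(0, 3.0545) (17.6554, 48.8143) (15.3285, 94) (0, 94)]  |A|=1149.1536
9. ⊥bis P6·P8 via (24.705,58.085): [(0, 82.95) (0, 3.0545) (17.6554, 48.8143) (16.7665, 66.0749)]  |A|=842.4931
10. canonical 4-gon: [(0, 82.95) (0, 3.0545) (17.6554, 48.8143) (16.7665, 66.0749)]
11. shoelace: 842.4931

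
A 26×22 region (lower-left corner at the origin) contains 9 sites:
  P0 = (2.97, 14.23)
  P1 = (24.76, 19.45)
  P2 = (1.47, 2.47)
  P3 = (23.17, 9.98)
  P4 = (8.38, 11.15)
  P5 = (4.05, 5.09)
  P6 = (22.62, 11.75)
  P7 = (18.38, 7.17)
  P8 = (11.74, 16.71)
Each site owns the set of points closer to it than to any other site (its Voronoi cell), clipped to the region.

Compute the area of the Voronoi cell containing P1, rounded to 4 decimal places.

Area of P1's cell: 47.7413

1. box [0,26]×[0,22]: [(0, 0) (26, 0) (26, 22) (0, 22)]
2. ⊥bis P1·P0 via (13.865,16.84): [(17.8992, 0) (26, 0) (26, 22) (12.6289, 22)]  |A|=236.1914
3. ⊥bis P1·P2 via (13.115,10.96): [(16.33, 6.5503) (21.1056, 0) (26, 0) (26, 22) (12.6289, 22)]  |A|=225.69
4. ⊥bis P1·P3 via (23.965,14.715): [(13.9721, 16.3928) (26, 14.3733) (26, 22) (12.6289, 22)]  |A|=83.3537
5. ⊥bis P1·P4 via (16.57,15.3): [(16.2063, 16.0177) (26, 14.3733) (26, 22) (13.175, 22)]  |A|=75.7082
6. ⊥bis P1·P5 via (14.405,12.27): [(16.2063, 16.0177) (26, 14.3733) (26, 22) (13.175, 22)]  |A|=75.7082
7. ⊥bis P1·P6 via (23.69,15.6): [(15.226, 17.9523) (26, 14.958) (26, 22) (13.175, 22)]  |A|=63.8909
8. ⊥bis P1·P7 via (21.57,13.31): [(15.226, 17.9523) (26, 14.958) (26, 22) (13.175, 22)]  |A|=63.8909
9. ⊥bis P1·P8 via (18.25,18.08): [(18.4664, 17.0518) (26, 14.958) (26, 22) (17.4251, 22)]  |A|=47.7413
10. canonical 4-gon: [(18.4664, 17.0518) (26, 14.958) (26, 22) (17.4251, 22)]
11. shoelace: 47.7413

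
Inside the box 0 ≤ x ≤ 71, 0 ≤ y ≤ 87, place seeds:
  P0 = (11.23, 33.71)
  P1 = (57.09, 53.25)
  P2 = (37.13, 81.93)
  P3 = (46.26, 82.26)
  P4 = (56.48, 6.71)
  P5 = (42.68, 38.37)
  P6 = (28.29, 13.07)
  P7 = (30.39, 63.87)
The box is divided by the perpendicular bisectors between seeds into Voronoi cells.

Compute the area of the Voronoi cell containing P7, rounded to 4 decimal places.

Area of P7's cell: 1102.2408

1. box [0,71]×[0,87]: [(0, 0) (71, 0) (71, 87) (0, 87)]
2. ⊥bis P7·P0 via (20.81,48.79): [(0, 62.0101) (71, 16.9054) (71, 87) (0, 87)]  |A|=3375.4991
3. ⊥bis P7·P1 via (43.74,58.56): [(0, 62.0101) (36.0125, 39.1322) (55.0521, 87) (0, 87)]  |A|=1767.5861
4. ⊥bis P7·P2 via (33.76,72.9): [(0, 85.4992) (0, 62.0101) (36.0125, 39.1322) (47.4166, 67.8034)]  |A|=1203.5982
5. ⊥bis P7·P3 via (38.325,73.065): [(42.1404, 69.7724) (0, 85.4992) (0, 62.0101) (36.0125, 39.1322) (46.6514, 65.8796)]  |A|=1197.7698
6. ⊥bis P7·P4 via (43.435,35.29): [(42.1404, 69.7724) (0, 85.4992) (0, 62.0101) (36.0125, 39.1322) (46.6514, 65.8796)]  |A|=1197.7698
7. ⊥bis P7·P5 via (36.535,51.12): [(42.1404, 69.7724) (0, 85.4992) (0, 62.0101) (25.508, 45.8054) (41.7877, 53.6516) (46.6514, 65.8796)]  |A|=1102.2408
8. ⊥bis P7·P6 via (29.34,38.47): [(42.1404, 69.7724) (0, 85.4992) (0, 62.0101) (25.508, 45.8054) (41.7877, 53.6516) (46.6514, 65.8796)]  |A|=1102.2408
9. canonical 6-gon: [(42.1404, 69.7724) (0, 85.4992) (0, 62.0101) (25.508, 45.8054) (41.7877, 53.6516) (46.6514, 65.8796)]
10. shoelace: 1102.2408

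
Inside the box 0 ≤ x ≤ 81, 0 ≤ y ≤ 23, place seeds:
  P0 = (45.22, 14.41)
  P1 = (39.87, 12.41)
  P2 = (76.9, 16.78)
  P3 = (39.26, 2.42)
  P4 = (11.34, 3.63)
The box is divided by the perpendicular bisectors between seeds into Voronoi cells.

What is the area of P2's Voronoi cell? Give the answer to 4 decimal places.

Area of P2's cell: 451.5740

1. box [0,81]×[0,23]: [(0, 0) (81, 0) (81, 23) (0, 23)]
2. ⊥bis P2·P0 via (61.06,15.595): [(62.2267, 0) (81, 0) (81, 23) (60.506, 23)]  |A|=451.574
3. ⊥bis P2·P1 via (58.385,14.595): [(62.2267, 0) (81, 0) (81, 23) (60.506, 23)]  |A|=451.574
4. ⊥bis P2·P3 via (58.08,9.6): [(62.2267, 0) (81, 0) (81, 23) (60.506, 23)]  |A|=451.574
5. ⊥bis P2·P4 via (44.12,10.205): [(62.2267, 0) (81, 0) (81, 23) (60.506, 23)]  |A|=451.574
6. canonical 4-gon: [(62.2267, 0) (81, 0) (81, 23) (60.506, 23)]
7. shoelace: 451.574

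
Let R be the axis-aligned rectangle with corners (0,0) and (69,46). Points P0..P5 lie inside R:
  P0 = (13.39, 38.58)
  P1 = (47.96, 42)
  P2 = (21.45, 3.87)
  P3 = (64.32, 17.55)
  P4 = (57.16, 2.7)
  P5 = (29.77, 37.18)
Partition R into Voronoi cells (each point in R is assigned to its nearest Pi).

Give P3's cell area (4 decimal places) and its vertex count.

1. box [0,69]×[0,46]: [(0, 0) (69, 0) (69, 46) (0, 46)]
2. ⊥bis P3·P0 via (38.855,28.065): [(27.2664, 0) (69, 0) (69, 46) (46.2607, 46)]  |A|=1482.8762
3. ⊥bis P3·P1 via (56.14,29.775): [(33.2317, 14.4466) (27.2664, 0) (69, 0) (69, 38.3799)]  |A|=987.8457
4. ⊥bis P3·P2 via (42.885,10.71): [(40.2039, 19.1118) (46.3026, 0) (69, 0) (69, 38.3799)]  |A|=769.4895
5. ⊥bis P3·P4 via (60.74,10.125): [(40.9985, 19.6435) (69, 6.1424) (69, 38.3799)]  |A|=451.3497
6. ⊥bis P3·P5 via (47.045,27.365): [(43.6757, 21.4349) (42.3011, 19.0154) (69, 6.1424) (69, 38.3799)]  |A|=449.3422
7. canonical 4-gon: [(43.6757, 21.4349) (42.3011, 19.0154) (69, 6.1424) (69, 38.3799)]
8. shoelace: 449.3422

Area of P3's cell: 449.3422 (4 vertices)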